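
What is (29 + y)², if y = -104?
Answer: 5625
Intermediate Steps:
(29 + y)² = (29 - 104)² = (-75)² = 5625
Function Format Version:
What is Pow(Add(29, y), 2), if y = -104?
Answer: 5625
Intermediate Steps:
Pow(Add(29, y), 2) = Pow(Add(29, -104), 2) = Pow(-75, 2) = 5625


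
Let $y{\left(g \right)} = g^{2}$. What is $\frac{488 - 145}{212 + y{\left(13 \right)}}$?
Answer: $\frac{343}{381} \approx 0.90026$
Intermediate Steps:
$\frac{488 - 145}{212 + y{\left(13 \right)}} = \frac{488 - 145}{212 + 13^{2}} = \frac{343}{212 + 169} = \frac{343}{381}$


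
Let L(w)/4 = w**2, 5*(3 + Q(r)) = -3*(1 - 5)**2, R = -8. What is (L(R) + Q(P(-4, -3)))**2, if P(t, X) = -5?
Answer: 1481089/25 ≈ 59244.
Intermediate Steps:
Q(r) = -63/5 (Q(r) = -3 + (-3*(1 - 5)**2)/5 = -3 + (-3*(-4)**2)/5 = -3 + (-3*16)/5 = -3 + (1/5)*(-48) = -3 - 48/5 = -63/5)
L(w) = 4*w**2
(L(R) + Q(P(-4, -3)))**2 = (4*(-8)**2 - 63/5)**2 = (4*64 - 63/5)**2 = (256 - 63/5)**2 = (1217/5)**2 = 1481089/25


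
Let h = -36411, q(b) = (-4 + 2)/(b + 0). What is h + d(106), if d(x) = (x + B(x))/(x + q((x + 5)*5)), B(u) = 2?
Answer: -535481592/14707 ≈ -36410.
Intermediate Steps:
q(b) = -2/b
d(x) = (2 + x)/(x - 2/(25 + 5*x)) (d(x) = (x + 2)/(x - 2*1/(5*(x + 5))) = (2 + x)/(x - 2*1/(5*(5 + x))) = (2 + x)/(x - 2/(25 + 5*x)))
h + d(106) = -36411 + 5*(2 + 106)*(5 + 106)/(-2 + 5*106*(5 + 106)) = -36411 + 5*108*111/(-2 + 5*106*111) = -36411 + 5*108*111/(-2 + 58830) = -36411 + 5*108*111/58828 = -36411 + 5*(1/58828)*108*111 = -36411 + 14985/14707 = -535481592/14707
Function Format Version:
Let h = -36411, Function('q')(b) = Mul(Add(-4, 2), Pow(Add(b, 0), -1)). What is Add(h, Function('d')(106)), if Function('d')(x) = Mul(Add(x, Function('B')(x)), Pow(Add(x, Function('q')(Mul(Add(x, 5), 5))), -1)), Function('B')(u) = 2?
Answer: Rational(-535481592, 14707) ≈ -36410.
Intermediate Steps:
Function('q')(b) = Mul(-2, Pow(b, -1))
Function('d')(x) = Mul(Pow(Add(x, Mul(-2, Pow(Add(25, Mul(5, x)), -1))), -1), Add(2, x)) (Function('d')(x) = Mul(Add(x, 2), Pow(Add(x, Mul(-2, Pow(Mul(Add(x, 5), 5), -1))), -1)) = Mul(Add(2, x), Pow(Add(x, Mul(-2, Pow(Mul(Add(5, x), 5), -1))), -1)) = Mul(Add(2, x), Pow(Add(x, Mul(-2, Pow(Add(25, Mul(5, x)), -1))), -1)) = Mul(Pow(Add(x, Mul(-2, Pow(Add(25, Mul(5, x)), -1))), -1), Add(2, x)))
Add(h, Function('d')(106)) = Add(-36411, Mul(5, Pow(Add(-2, Mul(5, 106, Add(5, 106))), -1), Add(2, 106), Add(5, 106))) = Add(-36411, Mul(5, Pow(Add(-2, Mul(5, 106, 111)), -1), 108, 111)) = Add(-36411, Mul(5, Pow(Add(-2, 58830), -1), 108, 111)) = Add(-36411, Mul(5, Pow(58828, -1), 108, 111)) = Add(-36411, Mul(5, Rational(1, 58828), 108, 111)) = Add(-36411, Rational(14985, 14707)) = Rational(-535481592, 14707)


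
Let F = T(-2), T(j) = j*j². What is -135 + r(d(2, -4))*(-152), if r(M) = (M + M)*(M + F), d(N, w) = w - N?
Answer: -25671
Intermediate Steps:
T(j) = j³
F = -8 (F = (-2)³ = -8)
r(M) = 2*M*(-8 + M) (r(M) = (M + M)*(M - 8) = (2*M)*(-8 + M) = 2*M*(-8 + M))
-135 + r(d(2, -4))*(-152) = -135 + (2*(-4 - 1*2)*(-8 + (-4 - 1*2)))*(-152) = -135 + (2*(-4 - 2)*(-8 + (-4 - 2)))*(-152) = -135 + (2*(-6)*(-8 - 6))*(-152) = -135 + (2*(-6)*(-14))*(-152) = -135 + 168*(-152) = -135 - 25536 = -25671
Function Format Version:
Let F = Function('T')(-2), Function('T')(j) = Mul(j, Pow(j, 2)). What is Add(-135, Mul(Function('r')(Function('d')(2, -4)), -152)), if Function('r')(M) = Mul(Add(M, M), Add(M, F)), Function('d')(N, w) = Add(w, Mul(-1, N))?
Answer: -25671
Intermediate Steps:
Function('T')(j) = Pow(j, 3)
F = -8 (F = Pow(-2, 3) = -8)
Function('r')(M) = Mul(2, M, Add(-8, M)) (Function('r')(M) = Mul(Add(M, M), Add(M, -8)) = Mul(Mul(2, M), Add(-8, M)) = Mul(2, M, Add(-8, M)))
Add(-135, Mul(Function('r')(Function('d')(2, -4)), -152)) = Add(-135, Mul(Mul(2, Add(-4, Mul(-1, 2)), Add(-8, Add(-4, Mul(-1, 2)))), -152)) = Add(-135, Mul(Mul(2, Add(-4, -2), Add(-8, Add(-4, -2))), -152)) = Add(-135, Mul(Mul(2, -6, Add(-8, -6)), -152)) = Add(-135, Mul(Mul(2, -6, -14), -152)) = Add(-135, Mul(168, -152)) = Add(-135, -25536) = -25671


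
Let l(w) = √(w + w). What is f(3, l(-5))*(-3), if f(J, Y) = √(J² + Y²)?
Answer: -3*I ≈ -3.0*I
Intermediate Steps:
l(w) = √2*√w (l(w) = √(2*w) = √2*√w)
f(3, l(-5))*(-3) = √(3² + (√2*√(-5))²)*(-3) = √(9 + (√2*(I*√5))²)*(-3) = √(9 + (I*√10)²)*(-3) = √(9 - 10)*(-3) = √(-1)*(-3) = I*(-3) = -3*I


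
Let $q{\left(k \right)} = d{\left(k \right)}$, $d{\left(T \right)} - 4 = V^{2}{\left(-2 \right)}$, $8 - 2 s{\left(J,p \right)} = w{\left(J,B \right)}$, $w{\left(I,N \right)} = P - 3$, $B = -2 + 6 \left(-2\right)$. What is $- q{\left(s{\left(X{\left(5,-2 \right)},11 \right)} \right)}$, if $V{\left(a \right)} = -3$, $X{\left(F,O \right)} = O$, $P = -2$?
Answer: $-13$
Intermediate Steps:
$B = -14$ ($B = -2 - 12 = -14$)
$w{\left(I,N \right)} = -5$ ($w{\left(I,N \right)} = -2 - 3 = -5$)
$s{\left(J,p \right)} = \frac{13}{2}$ ($s{\left(J,p \right)} = 4 - - \frac{5}{2} = 4 + \frac{5}{2} = \frac{13}{2}$)
$d{\left(T \right)} = 13$ ($d{\left(T \right)} = 4 + \left(-3\right)^{2} = 4 + 9 = 13$)
$q{\left(k \right)} = 13$
$- q{\left(s{\left(X{\left(5,-2 \right)},11 \right)} \right)} = \left(-1\right) 13 = -13$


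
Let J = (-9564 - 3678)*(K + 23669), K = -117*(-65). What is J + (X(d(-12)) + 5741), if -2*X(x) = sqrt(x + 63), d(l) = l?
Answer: -414124567 - sqrt(51)/2 ≈ -4.1412e+8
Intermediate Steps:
X(x) = -sqrt(63 + x)/2 (X(x) = -sqrt(x + 63)/2 = -sqrt(63 + x)/2)
K = 7605
J = -414130308 (J = (-9564 - 3678)*(7605 + 23669) = -13242*31274 = -414130308)
J + (X(d(-12)) + 5741) = -414130308 + (-sqrt(63 - 12)/2 + 5741) = -414130308 + (-sqrt(51)/2 + 5741) = -414130308 + (5741 - sqrt(51)/2) = -414124567 - sqrt(51)/2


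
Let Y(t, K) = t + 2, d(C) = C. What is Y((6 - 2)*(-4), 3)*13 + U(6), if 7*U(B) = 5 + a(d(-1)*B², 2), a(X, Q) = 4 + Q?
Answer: -1263/7 ≈ -180.43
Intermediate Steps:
Y(t, K) = 2 + t
U(B) = 11/7 (U(B) = (5 + (4 + 2))/7 = (5 + 6)/7 = (⅐)*11 = 11/7)
Y((6 - 2)*(-4), 3)*13 + U(6) = (2 + (6 - 2)*(-4))*13 + 11/7 = (2 + 4*(-4))*13 + 11/7 = (2 - 16)*13 + 11/7 = -14*13 + 11/7 = -182 + 11/7 = -1263/7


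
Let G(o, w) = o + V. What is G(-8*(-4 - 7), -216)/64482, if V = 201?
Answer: 289/64482 ≈ 0.0044819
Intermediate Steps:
G(o, w) = 201 + o (G(o, w) = o + 201 = 201 + o)
G(-8*(-4 - 7), -216)/64482 = (201 - 8*(-4 - 7))/64482 = (201 - 8*(-11))*(1/64482) = (201 + 88)*(1/64482) = 289*(1/64482) = 289/64482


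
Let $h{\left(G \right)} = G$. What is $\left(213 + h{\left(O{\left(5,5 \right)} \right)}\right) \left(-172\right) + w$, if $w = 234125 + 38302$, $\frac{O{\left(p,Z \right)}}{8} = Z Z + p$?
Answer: $194511$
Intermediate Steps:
$O{\left(p,Z \right)} = 8 p + 8 Z^{2}$ ($O{\left(p,Z \right)} = 8 \left(Z Z + p\right) = 8 \left(Z^{2} + p\right) = 8 \left(p + Z^{2}\right) = 8 p + 8 Z^{2}$)
$w = 272427$
$\left(213 + h{\left(O{\left(5,5 \right)} \right)}\right) \left(-172\right) + w = \left(213 + \left(8 \cdot 5 + 8 \cdot 5^{2}\right)\right) \left(-172\right) + 272427 = \left(213 + \left(40 + 8 \cdot 25\right)\right) \left(-172\right) + 272427 = \left(213 + \left(40 + 200\right)\right) \left(-172\right) + 272427 = \left(213 + 240\right) \left(-172\right) + 272427 = 453 \left(-172\right) + 272427 = -77916 + 272427 = 194511$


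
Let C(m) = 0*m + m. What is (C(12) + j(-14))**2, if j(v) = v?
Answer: 4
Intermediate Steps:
C(m) = m (C(m) = 0 + m = m)
(C(12) + j(-14))**2 = (12 - 14)**2 = (-2)**2 = 4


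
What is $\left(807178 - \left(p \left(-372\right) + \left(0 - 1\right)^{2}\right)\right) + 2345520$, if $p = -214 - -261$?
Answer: $3170181$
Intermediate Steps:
$p = 47$ ($p = -214 + 261 = 47$)
$\left(807178 - \left(p \left(-372\right) + \left(0 - 1\right)^{2}\right)\right) + 2345520 = \left(807178 - \left(47 \left(-372\right) + \left(0 - 1\right)^{2}\right)\right) + 2345520 = \left(807178 - \left(-17484 + \left(-1\right)^{2}\right)\right) + 2345520 = \left(807178 - \left(-17484 + 1\right)\right) + 2345520 = \left(807178 - -17483\right) + 2345520 = \left(807178 + 17483\right) + 2345520 = 824661 + 2345520 = 3170181$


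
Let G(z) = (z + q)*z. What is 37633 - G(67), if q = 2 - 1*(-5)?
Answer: 32675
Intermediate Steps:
q = 7 (q = 2 + 5 = 7)
G(z) = z*(7 + z) (G(z) = (z + 7)*z = (7 + z)*z = z*(7 + z))
37633 - G(67) = 37633 - 67*(7 + 67) = 37633 - 67*74 = 37633 - 1*4958 = 37633 - 4958 = 32675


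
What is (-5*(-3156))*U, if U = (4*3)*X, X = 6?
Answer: 1136160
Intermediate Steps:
U = 72 (U = (4*3)*6 = 12*6 = 72)
(-5*(-3156))*U = -5*(-3156)*72 = 15780*72 = 1136160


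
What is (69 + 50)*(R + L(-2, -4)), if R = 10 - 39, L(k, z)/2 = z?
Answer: -4403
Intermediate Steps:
L(k, z) = 2*z
R = -29
(69 + 50)*(R + L(-2, -4)) = (69 + 50)*(-29 + 2*(-4)) = 119*(-29 - 8) = 119*(-37) = -4403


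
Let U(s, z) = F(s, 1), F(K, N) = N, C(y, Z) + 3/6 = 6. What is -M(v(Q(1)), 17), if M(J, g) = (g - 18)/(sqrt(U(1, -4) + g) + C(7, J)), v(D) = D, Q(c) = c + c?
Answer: 22/49 - 12*sqrt(2)/49 ≈ 0.10264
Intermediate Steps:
C(y, Z) = 11/2 (C(y, Z) = -1/2 + 6 = 11/2)
U(s, z) = 1
Q(c) = 2*c
M(J, g) = (-18 + g)/(11/2 + sqrt(1 + g)) (M(J, g) = (g - 18)/(sqrt(1 + g) + 11/2) = (-18 + g)/(11/2 + sqrt(1 + g)))
-M(v(Q(1)), 17) = -2*(-18 + 17)/(11 + 2*sqrt(1 + 17)) = -2*(-1)/(11 + 2*sqrt(18)) = -2*(-1)/(11 + 2*(3*sqrt(2))) = -2*(-1)/(11 + 6*sqrt(2)) = -(-2)/(11 + 6*sqrt(2)) = 2/(11 + 6*sqrt(2))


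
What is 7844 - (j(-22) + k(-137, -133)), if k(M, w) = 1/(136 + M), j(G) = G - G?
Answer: 7845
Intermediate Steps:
j(G) = 0
7844 - (j(-22) + k(-137, -133)) = 7844 - (0 + 1/(136 - 137)) = 7844 - (0 + 1/(-1)) = 7844 - (0 - 1) = 7844 - 1*(-1) = 7844 + 1 = 7845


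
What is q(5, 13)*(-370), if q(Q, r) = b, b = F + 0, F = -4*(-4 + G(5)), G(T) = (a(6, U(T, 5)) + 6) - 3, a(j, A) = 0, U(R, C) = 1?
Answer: -1480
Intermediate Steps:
G(T) = 3 (G(T) = (0 + 6) - 3 = 6 - 3 = 3)
F = 4 (F = -4*(-4 + 3) = -4*(-1) = 4)
b = 4 (b = 4 + 0 = 4)
q(Q, r) = 4
q(5, 13)*(-370) = 4*(-370) = -1480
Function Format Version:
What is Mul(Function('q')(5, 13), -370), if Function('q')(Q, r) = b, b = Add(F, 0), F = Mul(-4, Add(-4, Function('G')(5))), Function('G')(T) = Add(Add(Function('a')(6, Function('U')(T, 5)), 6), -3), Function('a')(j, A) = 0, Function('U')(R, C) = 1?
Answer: -1480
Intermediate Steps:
Function('G')(T) = 3 (Function('G')(T) = Add(Add(0, 6), -3) = Add(6, -3) = 3)
F = 4 (F = Mul(-4, Add(-4, 3)) = Mul(-4, -1) = 4)
b = 4 (b = Add(4, 0) = 4)
Function('q')(Q, r) = 4
Mul(Function('q')(5, 13), -370) = Mul(4, -370) = -1480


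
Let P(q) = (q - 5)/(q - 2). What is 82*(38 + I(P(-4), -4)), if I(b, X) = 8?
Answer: 3772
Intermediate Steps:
P(q) = (-5 + q)/(-2 + q)
82*(38 + I(P(-4), -4)) = 82*(38 + 8) = 82*46 = 3772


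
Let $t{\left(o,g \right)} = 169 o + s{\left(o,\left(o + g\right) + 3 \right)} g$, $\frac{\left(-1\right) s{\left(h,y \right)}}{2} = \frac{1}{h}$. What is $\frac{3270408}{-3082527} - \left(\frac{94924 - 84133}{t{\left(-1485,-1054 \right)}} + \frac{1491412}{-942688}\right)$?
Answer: $\frac{50911552483697519885}{90247606040702319384} \approx 0.56413$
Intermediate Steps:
$s{\left(h,y \right)} = - \frac{2}{h}$
$t{\left(o,g \right)} = 169 o - \frac{2 g}{o}$ ($t{\left(o,g \right)} = 169 o + - \frac{2}{o} g = 169 o - \frac{2 g}{o}$)
$\frac{3270408}{-3082527} - \left(\frac{94924 - 84133}{t{\left(-1485,-1054 \right)}} + \frac{1491412}{-942688}\right) = \frac{3270408}{-3082527} - \left(\frac{94924 - 84133}{169 \left(-1485\right) - - \frac{2108}{-1485}} + \frac{1491412}{-942688}\right) = 3270408 \left(- \frac{1}{3082527}\right) - \left(\frac{94924 - 84133}{-250965 - \left(-2108\right) \left(- \frac{1}{1485}\right)} + 1491412 \left(- \frac{1}{942688}\right)\right) = - \frac{1090136}{1027509} - \left(\frac{10791}{-250965 - \frac{2108}{1485}} - \frac{372853}{235672}\right) = - \frac{1090136}{1027509} - \left(\frac{10791}{- \frac{372685133}{1485}} - \frac{372853}{235672}\right) = - \frac{1090136}{1027509} - \left(10791 \left(- \frac{1485}{372685133}\right) - \frac{372853}{235672}\right) = - \frac{1090136}{1027509} - \left(- \frac{16024635}{372685133} - \frac{372853}{235672}\right) = - \frac{1090136}{1027509} - - \frac{142733327674169}{87831450664376} = - \frac{1090136}{1027509} + \frac{142733327674169}{87831450664376} = \frac{50911552483697519885}{90247606040702319384}$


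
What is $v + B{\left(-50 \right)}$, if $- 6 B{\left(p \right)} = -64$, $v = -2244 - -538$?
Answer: $- \frac{5086}{3} \approx -1695.3$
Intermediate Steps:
$v = -1706$ ($v = -2244 + 538 = -1706$)
$B{\left(p \right)} = \frac{32}{3}$ ($B{\left(p \right)} = \left(- \frac{1}{6}\right) \left(-64\right) = \frac{32}{3}$)
$v + B{\left(-50 \right)} = -1706 + \frac{32}{3} = - \frac{5086}{3}$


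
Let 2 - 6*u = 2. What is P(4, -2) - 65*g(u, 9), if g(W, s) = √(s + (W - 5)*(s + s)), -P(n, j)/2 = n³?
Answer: -128 - 585*I ≈ -128.0 - 585.0*I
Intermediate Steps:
P(n, j) = -2*n³
u = 0 (u = ⅓ - ⅙*2 = ⅓ - ⅓ = 0)
g(W, s) = √(s + 2*s*(-5 + W)) (g(W, s) = √(s + (-5 + W)*(2*s)) = √(s + 2*s*(-5 + W)))
P(4, -2) - 65*g(u, 9) = -2*4³ - 65*3*√(-9 + 2*0) = -2*64 - 65*3*√(-9 + 0) = -128 - 65*9*I = -128 - 585*I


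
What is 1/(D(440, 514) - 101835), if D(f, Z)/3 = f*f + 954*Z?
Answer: 1/1950033 ≈ 5.1281e-7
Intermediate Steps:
D(f, Z) = 3*f² + 2862*Z (D(f, Z) = 3*(f*f + 954*Z) = 3*(f² + 954*Z) = 3*f² + 2862*Z)
1/(D(440, 514) - 101835) = 1/((3*440² + 2862*514) - 101835) = 1/((3*193600 + 1471068) - 101835) = 1/((580800 + 1471068) - 101835) = 1/(2051868 - 101835) = 1/1950033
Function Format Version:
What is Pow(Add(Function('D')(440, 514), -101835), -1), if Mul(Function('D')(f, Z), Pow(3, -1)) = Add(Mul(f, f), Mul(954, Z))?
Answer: Rational(1, 1950033) ≈ 5.1281e-7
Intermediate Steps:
Function('D')(f, Z) = Add(Mul(3, Pow(f, 2)), Mul(2862, Z)) (Function('D')(f, Z) = Mul(3, Add(Mul(f, f), Mul(954, Z))) = Mul(3, Add(Pow(f, 2), Mul(954, Z))) = Add(Mul(3, Pow(f, 2)), Mul(2862, Z)))
Pow(Add(Function('D')(440, 514), -101835), -1) = Pow(Add(Add(Mul(3, Pow(440, 2)), Mul(2862, 514)), -101835), -1) = Pow(Add(Add(Mul(3, 193600), 1471068), -101835), -1) = Pow(Add(Add(580800, 1471068), -101835), -1) = Pow(Add(2051868, -101835), -1) = Pow(1950033, -1) = Rational(1, 1950033)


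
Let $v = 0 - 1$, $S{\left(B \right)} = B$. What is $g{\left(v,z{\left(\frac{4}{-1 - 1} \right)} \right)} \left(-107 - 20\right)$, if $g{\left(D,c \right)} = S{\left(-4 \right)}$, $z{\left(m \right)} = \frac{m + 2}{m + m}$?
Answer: $508$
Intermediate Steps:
$v = -1$
$z{\left(m \right)} = \frac{2 + m}{2 m}$
$g{\left(D,c \right)} = -4$
$g{\left(v,z{\left(\frac{4}{-1 - 1} \right)} \right)} \left(-107 - 20\right) = - 4 \left(-107 - 20\right) = \left(-4\right) \left(-127\right) = 508$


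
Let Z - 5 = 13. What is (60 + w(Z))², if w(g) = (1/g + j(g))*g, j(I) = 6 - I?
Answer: 24025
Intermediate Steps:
Z = 18 (Z = 5 + 13 = 18)
w(g) = g*(6 + 1/g - g) (w(g) = (1/g + (6 - g))*g = (6 + 1/g - g)*g = g*(6 + 1/g - g))
(60 + w(Z))² = (60 + (1 - 1*18*(-6 + 18)))² = (60 + (1 - 1*18*12))² = (60 + (1 - 216))² = (60 - 215)² = (-155)² = 24025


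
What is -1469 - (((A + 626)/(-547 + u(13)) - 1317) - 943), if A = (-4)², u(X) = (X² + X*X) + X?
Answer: 77839/98 ≈ 794.28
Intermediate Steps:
u(X) = X + 2*X² (u(X) = (X² + X²) + X = 2*X² + X = X + 2*X²)
A = 16
-1469 - (((A + 626)/(-547 + u(13)) - 1317) - 943) = -1469 - (((16 + 626)/(-547 + 13*(1 + 2*13)) - 1317) - 943) = -1469 - ((642/(-547 + 13*(1 + 26)) - 1317) - 943) = -1469 - ((642/(-547 + 13*27) - 1317) - 943) = -1469 - ((642/(-547 + 351) - 1317) - 943) = -1469 - ((642/(-196) - 1317) - 943) = -1469 - ((642*(-1/196) - 1317) - 943) = -1469 - ((-321/98 - 1317) - 943) = -1469 - (-129387/98 - 943) = -1469 - 1*(-221801/98) = -1469 + 221801/98 = 77839/98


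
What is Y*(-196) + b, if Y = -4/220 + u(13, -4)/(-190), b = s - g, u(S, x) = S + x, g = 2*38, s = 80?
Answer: 17606/1045 ≈ 16.848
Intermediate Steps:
g = 76
b = 4 (b = 80 - 1*76 = 80 - 76 = 4)
Y = -137/2090 (Y = -4/220 + (13 - 4)/(-190) = -4*1/220 + 9*(-1/190) = -1/55 - 9/190 = -137/2090 ≈ -0.065550)
Y*(-196) + b = -137/2090*(-196) + 4 = 13426/1045 + 4 = 17606/1045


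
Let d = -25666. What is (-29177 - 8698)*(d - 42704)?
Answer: 2589513750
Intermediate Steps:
(-29177 - 8698)*(d - 42704) = (-29177 - 8698)*(-25666 - 42704) = -37875*(-68370) = 2589513750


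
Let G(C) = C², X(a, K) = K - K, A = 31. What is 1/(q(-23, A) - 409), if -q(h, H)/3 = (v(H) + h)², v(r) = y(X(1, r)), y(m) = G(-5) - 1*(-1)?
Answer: -1/436 ≈ -0.0022936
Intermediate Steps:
X(a, K) = 0
y(m) = 26 (y(m) = (-5)² - 1*(-1) = 25 + 1 = 26)
v(r) = 26
q(h, H) = -3*(26 + h)²
1/(q(-23, A) - 409) = 1/(-3*(26 - 23)² - 409) = 1/(-3*3² - 409) = 1/(-3*9 - 409) = 1/(-27 - 409) = 1/(-436) = -1/436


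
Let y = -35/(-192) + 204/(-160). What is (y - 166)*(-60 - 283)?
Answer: 55020287/960 ≈ 57313.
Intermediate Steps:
y = -1049/960 (y = -35*(-1/192) + 204*(-1/160) = 35/192 - 51/40 = -1049/960 ≈ -1.0927)
(y - 166)*(-60 - 283) = (-1049/960 - 166)*(-60 - 283) = -160409/960*(-343) = 55020287/960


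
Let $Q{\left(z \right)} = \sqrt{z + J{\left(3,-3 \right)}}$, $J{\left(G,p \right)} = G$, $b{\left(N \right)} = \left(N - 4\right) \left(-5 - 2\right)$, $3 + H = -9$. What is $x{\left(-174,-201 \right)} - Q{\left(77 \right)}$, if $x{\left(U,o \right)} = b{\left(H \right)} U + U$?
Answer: $-19662 - 4 \sqrt{5} \approx -19671.0$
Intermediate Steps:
$H = -12$ ($H = -3 - 9 = -12$)
$b{\left(N \right)} = 28 - 7 N$ ($b{\left(N \right)} = \left(-4 + N\right) \left(-7\right) = 28 - 7 N$)
$Q{\left(z \right)} = \sqrt{3 + z}$ ($Q{\left(z \right)} = \sqrt{z + 3} = \sqrt{3 + z}$)
$x{\left(U,o \right)} = 113 U$ ($x{\left(U,o \right)} = \left(28 - -84\right) U + U = \left(28 + 84\right) U + U = 112 U + U = 113 U$)
$x{\left(-174,-201 \right)} - Q{\left(77 \right)} = 113 \left(-174\right) - \sqrt{3 + 77} = -19662 - \sqrt{80} = -19662 - 4 \sqrt{5}$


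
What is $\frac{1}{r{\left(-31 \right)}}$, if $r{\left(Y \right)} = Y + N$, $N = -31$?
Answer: $- \frac{1}{62} \approx -0.016129$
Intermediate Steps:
$r{\left(Y \right)} = -31 + Y$ ($r{\left(Y \right)} = Y - 31 = -31 + Y$)
$\frac{1}{r{\left(-31 \right)}} = \frac{1}{-31 - 31} = \frac{1}{-62} = - \frac{1}{62}$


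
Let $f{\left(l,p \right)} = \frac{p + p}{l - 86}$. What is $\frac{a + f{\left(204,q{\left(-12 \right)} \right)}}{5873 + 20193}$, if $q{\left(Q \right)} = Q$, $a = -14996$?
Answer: $- \frac{442388}{768947} \approx -0.57532$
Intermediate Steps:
$f{\left(l,p \right)} = \frac{2 p}{-86 + l}$
$\frac{a + f{\left(204,q{\left(-12 \right)} \right)}}{5873 + 20193} = \frac{-14996 + 2 \left(-12\right) \frac{1}{-86 + 204}}{5873 + 20193} = \frac{-14996 + 2 \left(-12\right) \frac{1}{118}}{26066} = \left(-14996 + 2 \left(-12\right) \frac{1}{118}\right) \frac{1}{26066} = \left(-14996 - \frac{12}{59}\right) \frac{1}{26066} = \left(- \frac{884776}{59}\right) \frac{1}{26066} = - \frac{442388}{768947}$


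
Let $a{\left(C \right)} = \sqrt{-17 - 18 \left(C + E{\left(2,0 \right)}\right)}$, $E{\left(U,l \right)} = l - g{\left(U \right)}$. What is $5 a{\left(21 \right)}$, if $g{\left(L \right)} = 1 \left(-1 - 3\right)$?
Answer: $5 i \sqrt{467} \approx 108.05 i$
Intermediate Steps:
$g{\left(L \right)} = -4$ ($g{\left(L \right)} = 1 \left(-4\right) = -4$)
$E{\left(U,l \right)} = 4 + l$ ($E{\left(U,l \right)} = l - -4 = l + 4 = 4 + l$)
$a{\left(C \right)} = \sqrt{-89 - 18 C}$ ($a{\left(C \right)} = \sqrt{-17 - 18 \left(C + \left(4 + 0\right)\right)} = \sqrt{-17 - 18 \left(C + 4\right)} = \sqrt{-17 - 18 \left(4 + C\right)} = \sqrt{-17 - \left(72 + 18 C\right)} = \sqrt{-89 - 18 C}$)
$5 a{\left(21 \right)} = 5 \sqrt{-89 - 378} = 5 \sqrt{-467} = 5 i \sqrt{467}$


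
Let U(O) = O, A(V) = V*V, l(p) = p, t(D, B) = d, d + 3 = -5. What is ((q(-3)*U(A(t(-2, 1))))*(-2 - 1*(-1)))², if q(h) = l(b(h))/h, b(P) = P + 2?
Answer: 4096/9 ≈ 455.11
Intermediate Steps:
d = -8 (d = -3 - 5 = -8)
t(D, B) = -8
b(P) = 2 + P
A(V) = V²
q(h) = (2 + h)/h
((q(-3)*U(A(t(-2, 1))))*(-2 - 1*(-1)))² = ((((2 - 3)/(-3))*(-8)²)*(-2 - 1*(-1)))² = ((-⅓*(-1)*64)*(-2 + 1))² = (((⅓)*64)*(-1))² = ((64/3)*(-1))² = (-64/3)² = 4096/9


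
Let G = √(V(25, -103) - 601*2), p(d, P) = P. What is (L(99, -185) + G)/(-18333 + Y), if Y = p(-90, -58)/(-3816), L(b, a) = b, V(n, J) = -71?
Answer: -188892/34979335 - 1908*I*√1273/34979335 ≈ -0.0054001 - 0.0019462*I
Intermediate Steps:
G = I*√1273 (G = √(-71 - 601*2) = √(-71 - 1202) = √(-1273) = I*√1273 ≈ 35.679*I)
Y = 29/1908 (Y = -58/(-3816) = -58*(-1/3816) = 29/1908 ≈ 0.015199)
(L(99, -185) + G)/(-18333 + Y) = (99 + I*√1273)/(-18333 + 29/1908) = (99 + I*√1273)/(-34979335/1908) = (99 + I*√1273)*(-1908/34979335) = -188892/34979335 - 1908*I*√1273/34979335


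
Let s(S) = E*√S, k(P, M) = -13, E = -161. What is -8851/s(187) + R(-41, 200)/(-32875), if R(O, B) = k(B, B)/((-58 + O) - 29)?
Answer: -13/4208000 + 8851*√187/30107 ≈ 4.0202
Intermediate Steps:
s(S) = -161*√S
R(O, B) = -13/(-87 + O) (R(O, B) = -13/((-58 + O) - 29) = -13/(-87 + O))
-8851/s(187) + R(-41, 200)/(-32875) = -8851*(-√187/30107) - 13/(-87 - 41)/(-32875) = -(-8851)*√187/30107 - 13/(-128)*(-1/32875) = 8851*√187/30107 - 13*(-1/128)*(-1/32875) = 8851*√187/30107 + (13/128)*(-1/32875) = 8851*√187/30107 - 13/4208000 = -13/4208000 + 8851*√187/30107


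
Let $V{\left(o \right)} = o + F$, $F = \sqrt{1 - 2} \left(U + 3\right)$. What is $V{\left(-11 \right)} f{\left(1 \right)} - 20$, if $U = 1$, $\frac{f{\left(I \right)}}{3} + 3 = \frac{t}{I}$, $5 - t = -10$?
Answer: $-416 + 144 i \approx -416.0 + 144.0 i$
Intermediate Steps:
$t = 15$ ($t = 5 - -10 = 5 + 10 = 15$)
$f{\left(I \right)} = -9 + \frac{45}{I}$ ($f{\left(I \right)} = -9 + 3 \frac{15}{I} = -9 + \frac{45}{I}$)
$F = 4 i$ ($F = \sqrt{1 - 2} \left(1 + 3\right) = \sqrt{-1} \cdot 4 = i 4 = 4 i \approx 4.0 i$)
$V{\left(o \right)} = o + 4 i$
$V{\left(-11 \right)} f{\left(1 \right)} - 20 = \left(-11 + 4 i\right) \left(-9 + \frac{45}{1}\right) - 20 = \left(-11 + 4 i\right) \left(-9 + 45 \cdot 1\right) - 20 = \left(-11 + 4 i\right) \left(-9 + 45\right) - 20 = \left(-11 + 4 i\right) 36 - 20 = \left(-396 + 144 i\right) - 20 = -416 + 144 i$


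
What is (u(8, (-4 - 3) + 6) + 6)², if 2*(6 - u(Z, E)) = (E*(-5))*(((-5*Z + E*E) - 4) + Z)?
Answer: 39601/4 ≈ 9900.3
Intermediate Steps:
u(Z, E) = 6 + 5*E*(-4 + E² - 4*Z)/2 (u(Z, E) = 6 - E*(-5)*(((-5*Z + E*E) - 4) + Z)/2 = 6 - (-5*E)*(((-5*Z + E²) - 4) + Z)/2 = 6 - (-5*E)*(((E² - 5*Z) - 4) + Z)/2 = 6 - (-5*E)*((-4 + E² - 5*Z) + Z)/2 = 6 - (-5*E)*(-4 + E² - 4*Z)/2 = 6 - (-5)*E*(-4 + E² - 4*Z)/2 = 6 + 5*E*(-4 + E² - 4*Z)/2)
(u(8, (-4 - 3) + 6) + 6)² = ((6 - 10*((-4 - 3) + 6) + 5*((-4 - 3) + 6)³/2 - 10*((-4 - 3) + 6)*8) + 6)² = ((6 - 10*(-7 + 6) + 5*(-7 + 6)³/2 - 10*(-7 + 6)*8) + 6)² = ((6 - 10*(-1) + (5/2)*(-1)³ - 10*(-1)*8) + 6)² = ((6 + 10 + (5/2)*(-1) + 80) + 6)² = ((6 + 10 - 5/2 + 80) + 6)² = (187/2 + 6)² = (199/2)² = 39601/4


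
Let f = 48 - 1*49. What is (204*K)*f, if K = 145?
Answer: -29580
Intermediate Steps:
f = -1 (f = 48 - 49 = -1)
(204*K)*f = (204*145)*(-1) = 29580*(-1) = -29580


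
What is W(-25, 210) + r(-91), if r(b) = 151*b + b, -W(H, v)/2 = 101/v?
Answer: -1452461/105 ≈ -13833.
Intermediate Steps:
W(H, v) = -202/v
r(b) = 152*b
W(-25, 210) + r(-91) = -202/210 + 152*(-91) = -202*1/210 - 13832 = -101/105 - 13832 = -1452461/105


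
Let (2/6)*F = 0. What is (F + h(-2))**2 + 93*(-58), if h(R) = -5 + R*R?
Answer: -5393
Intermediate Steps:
F = 0 (F = 3*0 = 0)
h(R) = -5 + R**2
(F + h(-2))**2 + 93*(-58) = (0 + (-5 + (-2)**2))**2 + 93*(-58) = (0 + (-5 + 4))**2 - 5394 = (0 - 1)**2 - 5394 = (-1)**2 - 5394 = 1 - 5394 = -5393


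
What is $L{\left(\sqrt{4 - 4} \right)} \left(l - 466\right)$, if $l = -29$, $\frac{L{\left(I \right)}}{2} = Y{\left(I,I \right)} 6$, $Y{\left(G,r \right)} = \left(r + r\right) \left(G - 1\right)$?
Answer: $0$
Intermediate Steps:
$Y{\left(G,r \right)} = 2 r \left(-1 + G\right)$
$L{\left(I \right)} = 24 I \left(-1 + I\right)$ ($L{\left(I \right)} = 2 \cdot 2 I \left(-1 + I\right) 6 = 2 \cdot 12 I \left(-1 + I\right) = 24 I \left(-1 + I\right)$)
$L{\left(\sqrt{4 - 4} \right)} \left(l - 466\right) = 24 \sqrt{4 - 4} \left(-1 + \sqrt{4 - 4}\right) \left(-29 - 466\right) = 24 \sqrt{0} \left(-1 + \sqrt{0}\right) \left(-29 - 466\right) = 24 \cdot 0 \left(-1 + 0\right) \left(-495\right) = 24 \cdot 0 \left(-1\right) \left(-495\right) = 0 \left(-495\right) = 0$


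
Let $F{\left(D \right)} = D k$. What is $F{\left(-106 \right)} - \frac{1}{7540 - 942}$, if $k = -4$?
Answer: $\frac{2797551}{6598} \approx 424.0$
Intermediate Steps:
$F{\left(D \right)} = - 4 D$ ($F{\left(D \right)} = D \left(-4\right) = - 4 D$)
$F{\left(-106 \right)} - \frac{1}{7540 - 942} = \left(-4\right) \left(-106\right) - \frac{1}{7540 - 942} = 424 - \frac{1}{6598} = \frac{2797551}{6598}$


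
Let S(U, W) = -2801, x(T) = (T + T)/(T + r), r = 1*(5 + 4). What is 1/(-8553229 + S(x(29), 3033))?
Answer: -1/8556030 ≈ -1.1688e-7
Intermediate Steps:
r = 9 (r = 1*9 = 9)
x(T) = 2*T/(9 + T) (x(T) = (T + T)/(T + 9) = (2*T)/(9 + T) = 2*T/(9 + T))
1/(-8553229 + S(x(29), 3033)) = 1/(-8553229 - 2801) = 1/(-8556030) = -1/8556030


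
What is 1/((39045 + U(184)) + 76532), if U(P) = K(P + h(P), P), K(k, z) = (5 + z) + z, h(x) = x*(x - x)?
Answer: 1/115950 ≈ 8.6244e-6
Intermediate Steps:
h(x) = 0 (h(x) = x*0 = 0)
K(k, z) = 5 + 2*z
U(P) = 5 + 2*P
1/((39045 + U(184)) + 76532) = 1/((39045 + (5 + 2*184)) + 76532) = 1/((39045 + (5 + 368)) + 76532) = 1/((39045 + 373) + 76532) = 1/(39418 + 76532) = 1/115950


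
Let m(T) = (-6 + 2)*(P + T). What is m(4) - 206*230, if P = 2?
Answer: -47404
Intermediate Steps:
m(T) = -8 - 4*T (m(T) = (-6 + 2)*(2 + T) = -4*(2 + T) = -8 - 4*T)
m(4) - 206*230 = (-8 - 4*4) - 206*230 = (-8 - 16) - 47380 = -24 - 47380 = -47404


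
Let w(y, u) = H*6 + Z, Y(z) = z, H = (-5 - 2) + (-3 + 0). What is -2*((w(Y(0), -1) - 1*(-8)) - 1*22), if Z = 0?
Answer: 148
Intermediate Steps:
H = -10 (H = -7 - 3 = -10)
w(y, u) = -60 (w(y, u) = -10*6 + 0 = -60 + 0 = -60)
-2*((w(Y(0), -1) - 1*(-8)) - 1*22) = -2*((-60 - 1*(-8)) - 1*22) = -2*((-60 + 8) - 22) = -2*(-52 - 22) = -2*(-74) = 148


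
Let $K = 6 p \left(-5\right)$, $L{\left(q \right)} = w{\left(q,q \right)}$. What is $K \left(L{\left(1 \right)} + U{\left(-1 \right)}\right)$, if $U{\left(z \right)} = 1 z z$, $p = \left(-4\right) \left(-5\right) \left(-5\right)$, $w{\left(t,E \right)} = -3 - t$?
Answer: $-9000$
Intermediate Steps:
$L{\left(q \right)} = -3 - q$
$p = -100$ ($p = 20 \left(-5\right) = -100$)
$U{\left(z \right)} = z^{2}$ ($U{\left(z \right)} = z z = z^{2}$)
$K = 3000$ ($K = 6 \left(-100\right) \left(-5\right) = \left(-600\right) \left(-5\right) = 3000$)
$K \left(L{\left(1 \right)} + U{\left(-1 \right)}\right) = 3000 \left(\left(-3 - 1\right) + \left(-1\right)^{2}\right) = 3000 \left(\left(-3 - 1\right) + 1\right) = 3000 \left(-4 + 1\right) = 3000 \left(-3\right) = -9000$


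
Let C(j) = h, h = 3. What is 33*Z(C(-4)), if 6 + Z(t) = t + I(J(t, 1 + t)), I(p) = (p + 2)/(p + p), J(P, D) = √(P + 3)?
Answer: -165/2 + 11*√6/2 ≈ -69.028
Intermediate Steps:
J(P, D) = √(3 + P)
I(p) = (2 + p)/(2*p) (I(p) = (2 + p)/((2*p)) = (2 + p)*(1/(2*p)) = (2 + p)/(2*p))
C(j) = 3
Z(t) = -6 + t + (2 + √(3 + t))/(2*√(3 + t)) (Z(t) = -6 + (t + (2 + √(3 + t))/(2*(√(3 + t)))) = -6 + (t + (2 + √(3 + t))/(2*√(3 + t))) = -6 + t + (2 + √(3 + t))/(2*√(3 + t)))
33*Z(C(-4)) = 33*(-11/2 + 3 + (3 + 3)^(-½)) = 33*(-11/2 + 3 + 6^(-½)) = 33*(-11/2 + 3 + √6/6) = 33*(-5/2 + √6/6) = -165/2 + 11*√6/2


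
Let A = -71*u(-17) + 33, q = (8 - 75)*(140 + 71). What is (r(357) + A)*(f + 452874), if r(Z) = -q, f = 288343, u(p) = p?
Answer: 11397693809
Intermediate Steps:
q = -14137 (q = -67*211 = -14137)
A = 1240 (A = -71*(-17) + 33 = 1207 + 33 = 1240)
r(Z) = 14137 (r(Z) = -1*(-14137) = 14137)
(r(357) + A)*(f + 452874) = (14137 + 1240)*(288343 + 452874) = 15377*741217 = 11397693809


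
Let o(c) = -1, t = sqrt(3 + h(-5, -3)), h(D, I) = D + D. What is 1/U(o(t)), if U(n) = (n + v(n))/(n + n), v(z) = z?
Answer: 1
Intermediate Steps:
h(D, I) = 2*D
t = I*sqrt(7) (t = sqrt(3 + 2*(-5)) = sqrt(3 - 10) = sqrt(-7) = I*sqrt(7) ≈ 2.6458*I)
U(n) = 1 (U(n) = (n + n)/(n + n) = (2*n)/((2*n)) = (2*n)*(1/(2*n)) = 1)
1/U(o(t)) = 1/1 = 1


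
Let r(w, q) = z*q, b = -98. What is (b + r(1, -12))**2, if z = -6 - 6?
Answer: 2116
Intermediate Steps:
z = -12
r(w, q) = -12*q
(b + r(1, -12))**2 = (-98 - 12*(-12))**2 = (-98 + 144)**2 = 46**2 = 2116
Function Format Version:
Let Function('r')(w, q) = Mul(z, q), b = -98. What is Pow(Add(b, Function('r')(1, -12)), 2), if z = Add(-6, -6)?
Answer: 2116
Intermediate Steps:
z = -12
Function('r')(w, q) = Mul(-12, q)
Pow(Add(b, Function('r')(1, -12)), 2) = Pow(Add(-98, Mul(-12, -12)), 2) = Pow(Add(-98, 144), 2) = Pow(46, 2) = 2116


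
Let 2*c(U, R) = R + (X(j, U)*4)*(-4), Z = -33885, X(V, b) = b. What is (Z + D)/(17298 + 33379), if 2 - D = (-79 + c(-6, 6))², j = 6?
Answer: -34667/50677 ≈ -0.68408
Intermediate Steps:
c(U, R) = R/2 - 8*U (c(U, R) = (R + (U*4)*(-4))/2 = (R + (4*U)*(-4))/2 = (R - 16*U)/2 = R/2 - 8*U)
D = -782 (D = 2 - (-79 + ((½)*6 - 8*(-6)))² = 2 - (-79 + (3 + 48))² = 2 - (-79 + 51)² = 2 - 1*(-28)² = 2 - 1*784 = 2 - 784 = -782)
(Z + D)/(17298 + 33379) = (-33885 - 782)/(17298 + 33379) = -34667/50677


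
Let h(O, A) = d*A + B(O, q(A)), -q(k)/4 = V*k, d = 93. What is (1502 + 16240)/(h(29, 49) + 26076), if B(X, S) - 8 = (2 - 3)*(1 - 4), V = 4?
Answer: 8871/15322 ≈ 0.57897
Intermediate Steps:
q(k) = -16*k
B(X, S) = 11 (B(X, S) = 8 + (2 - 3)*(1 - 4) = 8 - 1*(-3) = 8 + 3 = 11)
h(O, A) = 11 + 93*A (h(O, A) = 93*A + 11 = 11 + 93*A)
(1502 + 16240)/(h(29, 49) + 26076) = (1502 + 16240)/((11 + 93*49) + 26076) = 17742/((11 + 4557) + 26076) = 17742/(4568 + 26076) = 17742/30644 = 17742*(1/30644) = 8871/15322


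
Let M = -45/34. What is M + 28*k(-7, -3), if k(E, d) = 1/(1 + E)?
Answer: -611/102 ≈ -5.9902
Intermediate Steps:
M = -45/34 (M = -45*1/34 = -45/34 ≈ -1.3235)
M + 28*k(-7, -3) = -45/34 + 28/(1 - 7) = -45/34 + 28/(-6) = -45/34 + 28*(-⅙) = -45/34 - 14/3 = -611/102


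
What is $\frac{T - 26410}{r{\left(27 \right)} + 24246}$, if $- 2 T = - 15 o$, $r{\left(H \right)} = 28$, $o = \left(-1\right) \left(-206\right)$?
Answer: $- \frac{24865}{24274} \approx -1.0243$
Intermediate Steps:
$o = 206$
$T = 1545$ ($T = - \frac{\left(-15\right) 206}{2} = \left(- \frac{1}{2}\right) \left(-3090\right) = 1545$)
$\frac{T - 26410}{r{\left(27 \right)} + 24246} = \frac{1545 - 26410}{28 + 24246} = \frac{1545 - 26410}{24274} = \left(1545 - 26410\right) \frac{1}{24274} = \left(-24865\right) \frac{1}{24274} = - \frac{24865}{24274}$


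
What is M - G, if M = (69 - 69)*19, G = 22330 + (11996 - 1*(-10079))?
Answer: -44405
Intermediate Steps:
G = 44405 (G = 22330 + (11996 + 10079) = 22330 + 22075 = 44405)
M = 0 (M = 0*19 = 0)
M - G = 0 - 1*44405 = 0 - 44405 = -44405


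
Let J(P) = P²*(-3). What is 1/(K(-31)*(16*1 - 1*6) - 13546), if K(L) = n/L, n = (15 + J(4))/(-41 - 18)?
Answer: -1829/24775964 ≈ -7.3822e-5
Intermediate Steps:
J(P) = -3*P²
n = 33/59 (n = (15 - 3*4²)/(-41 - 18) = (15 - 3*16)/(-59) = (15 - 48)*(-1/59) = -33*(-1/59) = 33/59 ≈ 0.55932)
K(L) = 33/(59*L)
1/(K(-31)*(16*1 - 1*6) - 13546) = 1/(((33/59)/(-31))*(16*1 - 1*6) - 13546) = 1/(((33/59)*(-1/31))*(16 - 6) - 13546) = 1/(-33/1829*10 - 13546) = 1/(-330/1829 - 13546) = 1/(-24775964/1829) = -1829/24775964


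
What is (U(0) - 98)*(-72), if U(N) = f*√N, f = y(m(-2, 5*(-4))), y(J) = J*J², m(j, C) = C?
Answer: 7056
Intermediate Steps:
y(J) = J³
f = -8000 (f = (5*(-4))³ = (-20)³ = -8000)
U(N) = -8000*√N
(U(0) - 98)*(-72) = (-8000*√0 - 98)*(-72) = (-8000*0 - 98)*(-72) = (0 - 98)*(-72) = -98*(-72) = 7056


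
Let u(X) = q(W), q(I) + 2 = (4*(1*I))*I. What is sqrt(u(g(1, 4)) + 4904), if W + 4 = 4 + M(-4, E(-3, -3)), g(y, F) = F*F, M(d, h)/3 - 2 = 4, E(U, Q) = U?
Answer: sqrt(6198) ≈ 78.727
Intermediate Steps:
M(d, h) = 18 (M(d, h) = 6 + 3*4 = 6 + 12 = 18)
g(y, F) = F**2
W = 18 (W = -4 + (4 + 18) = -4 + 22 = 18)
q(I) = -2 + 4*I**2 (q(I) = -2 + (4*(1*I))*I = -2 + (4*I)*I = -2 + 4*I**2)
u(X) = 1294 (u(X) = -2 + 4*18**2 = -2 + 4*324 = -2 + 1296 = 1294)
sqrt(u(g(1, 4)) + 4904) = sqrt(1294 + 4904) = sqrt(6198)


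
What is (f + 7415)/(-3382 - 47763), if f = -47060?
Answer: 7929/10229 ≈ 0.77515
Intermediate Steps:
(f + 7415)/(-3382 - 47763) = (-47060 + 7415)/(-3382 - 47763) = -39645/(-51145) = -39645*(-1/51145) = 7929/10229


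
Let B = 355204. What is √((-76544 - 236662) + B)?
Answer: √41998 ≈ 204.93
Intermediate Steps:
√((-76544 - 236662) + B) = √((-76544 - 236662) + 355204) = √(-313206 + 355204) = √41998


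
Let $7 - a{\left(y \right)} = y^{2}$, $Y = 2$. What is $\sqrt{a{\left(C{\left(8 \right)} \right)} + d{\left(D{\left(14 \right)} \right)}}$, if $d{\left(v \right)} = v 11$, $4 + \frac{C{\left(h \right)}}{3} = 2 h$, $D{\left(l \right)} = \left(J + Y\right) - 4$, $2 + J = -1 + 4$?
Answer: $10 i \sqrt{13} \approx 36.056 i$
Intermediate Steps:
$J = 1$ ($J = -2 + \left(-1 + 4\right) = -2 + 3 = 1$)
$D{\left(l \right)} = -1$ ($D{\left(l \right)} = \left(1 + 2\right) - 4 = 3 - 4 = -1$)
$C{\left(h \right)} = -12 + 6 h$ ($C{\left(h \right)} = -12 + 3 \cdot 2 h = -12 + 6 h$)
$a{\left(y \right)} = 7 - y^{2}$
$d{\left(v \right)} = 11 v$
$\sqrt{a{\left(C{\left(8 \right)} \right)} + d{\left(D{\left(14 \right)} \right)}} = \sqrt{\left(7 - \left(-12 + 6 \cdot 8\right)^{2}\right) + 11 \left(-1\right)} = \sqrt{\left(7 - \left(-12 + 48\right)^{2}\right) - 11} = \sqrt{\left(7 - 36^{2}\right) - 11} = \sqrt{\left(7 - 1296\right) - 11} = \sqrt{-1289 - 11} = \sqrt{-1300} = 10 i \sqrt{13}$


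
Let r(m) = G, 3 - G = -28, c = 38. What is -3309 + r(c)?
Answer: -3278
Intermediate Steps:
G = 31 (G = 3 - 1*(-28) = 3 + 28 = 31)
r(m) = 31
-3309 + r(c) = -3309 + 31 = -3278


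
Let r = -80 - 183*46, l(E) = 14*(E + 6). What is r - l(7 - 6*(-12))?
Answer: -9688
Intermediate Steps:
l(E) = 84 + 14*E (l(E) = 14*(6 + E) = 84 + 14*E)
r = -8498 (r = -80 - 8418 = -8498)
r - l(7 - 6*(-12)) = -8498 - (84 + 14*(7 - 6*(-12))) = -8498 - (84 + 14*(7 + 72)) = -8498 - (84 + 14*79) = -8498 - (84 + 1106) = -8498 - 1*1190 = -8498 - 1190 = -9688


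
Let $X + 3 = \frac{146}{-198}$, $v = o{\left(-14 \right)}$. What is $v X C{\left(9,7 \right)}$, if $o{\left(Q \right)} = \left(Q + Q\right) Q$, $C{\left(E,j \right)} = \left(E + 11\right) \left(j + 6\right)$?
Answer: $- \frac{37710400}{99} \approx -3.8091 \cdot 10^{5}$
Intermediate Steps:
$C{\left(E,j \right)} = \left(6 + j\right) \left(11 + E\right)$ ($C{\left(E,j \right)} = \left(11 + E\right) \left(6 + j\right) = \left(6 + j\right) \left(11 + E\right)$)
$o{\left(Q \right)} = 2 Q^{2}$ ($o{\left(Q \right)} = 2 Q Q = 2 Q^{2}$)
$v = 392$ ($v = 2 \left(-14\right)^{2} = 2 \cdot 196 = 392$)
$X = - \frac{370}{99}$ ($X = -3 + \frac{146}{-198} = -3 + 146 \left(- \frac{1}{198}\right) = -3 - \frac{73}{99} = - \frac{370}{99} \approx -3.7374$)
$v X C{\left(9,7 \right)} = 392 \left(- \frac{370}{99}\right) \left(66 + 6 \cdot 9 + 11 \cdot 7 + 9 \cdot 7\right) = - \frac{145040 \left(66 + 54 + 77 + 63\right)}{99} = \left(- \frac{145040}{99}\right) 260 = - \frac{37710400}{99}$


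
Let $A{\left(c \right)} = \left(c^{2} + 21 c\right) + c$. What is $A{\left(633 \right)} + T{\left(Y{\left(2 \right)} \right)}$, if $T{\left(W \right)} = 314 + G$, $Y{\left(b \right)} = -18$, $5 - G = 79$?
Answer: $414855$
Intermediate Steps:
$G = -74$ ($G = 5 - 79 = -74$)
$A{\left(c \right)} = c^{2} + 22 c$
$T{\left(W \right)} = 240$ ($T{\left(W \right)} = 314 - 74 = 240$)
$A{\left(633 \right)} + T{\left(Y{\left(2 \right)} \right)} = 633 \left(22 + 633\right) + 240 = 633 \cdot 655 + 240 = 414615 + 240 = 414855$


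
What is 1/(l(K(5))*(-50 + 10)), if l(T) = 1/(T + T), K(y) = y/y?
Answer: -1/20 ≈ -0.050000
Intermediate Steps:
K(y) = 1
l(T) = 1/(2*T)
1/(l(K(5))*(-50 + 10)) = 1/(((½)/1)*(-50 + 10)) = 1/(((½)*1)*(-40)) = 1/((½)*(-40)) = 1/(-20) = -1/20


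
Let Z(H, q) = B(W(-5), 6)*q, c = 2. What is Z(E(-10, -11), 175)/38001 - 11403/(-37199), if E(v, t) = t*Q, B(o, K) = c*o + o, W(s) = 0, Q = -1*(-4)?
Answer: 11403/37199 ≈ 0.30654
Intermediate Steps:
Q = 4
B(o, K) = 3*o (B(o, K) = 2*o + o = 3*o)
E(v, t) = 4*t (E(v, t) = t*4 = 4*t)
Z(H, q) = 0 (Z(H, q) = (3*0)*q = 0*q = 0)
Z(E(-10, -11), 175)/38001 - 11403/(-37199) = 0/38001 - 11403/(-37199) = 0*(1/38001) - 11403*(-1/37199) = 0 + 11403/37199 = 11403/37199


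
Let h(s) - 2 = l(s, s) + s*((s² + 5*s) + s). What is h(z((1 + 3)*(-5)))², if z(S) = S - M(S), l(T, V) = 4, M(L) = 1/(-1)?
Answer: 21967969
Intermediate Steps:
M(L) = -1
z(S) = 1 + S (z(S) = S - 1*(-1) = S + 1 = 1 + S)
h(s) = 6 + s*(s² + 6*s) (h(s) = 2 + (4 + s*((s² + 5*s) + s)) = 2 + (4 + s*(s² + 6*s)) = 6 + s*(s² + 6*s))
h(z((1 + 3)*(-5)))² = (6 + (1 + (1 + 3)*(-5))³ + 6*(1 + (1 + 3)*(-5))²)² = (6 + (1 + 4*(-5))³ + 6*(1 + 4*(-5))²)² = (6 + (1 - 20)³ + 6*(1 - 20)²)² = (6 + (-19)³ + 6*(-19)²)² = (6 - 6859 + 6*361)² = (6 - 6859 + 2166)² = (-4687)² = 21967969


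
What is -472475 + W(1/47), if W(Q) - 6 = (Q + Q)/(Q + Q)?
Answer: -472468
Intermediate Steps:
W(Q) = 7 (W(Q) = 6 + (Q + Q)/(Q + Q) = 6 + (2*Q)/((2*Q)) = 6 + (2*Q)*(1/(2*Q)) = 6 + 1 = 7)
-472475 + W(1/47) = -472475 + 7 = -472468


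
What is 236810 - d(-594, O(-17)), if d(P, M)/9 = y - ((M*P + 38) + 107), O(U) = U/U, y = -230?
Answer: 234839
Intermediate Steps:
O(U) = 1
d(P, M) = -3375 - 9*M*P (d(P, M) = 9*(-230 - ((M*P + 38) + 107)) = 9*(-230 - ((38 + M*P) + 107)) = 9*(-230 - (145 + M*P)) = 9*(-230 + (-145 - M*P)) = 9*(-375 - M*P) = -3375 - 9*M*P)
236810 - d(-594, O(-17)) = 236810 - (-3375 - 9*1*(-594)) = 236810 - (-3375 + 5346) = 236810 - 1*1971 = 236810 - 1971 = 234839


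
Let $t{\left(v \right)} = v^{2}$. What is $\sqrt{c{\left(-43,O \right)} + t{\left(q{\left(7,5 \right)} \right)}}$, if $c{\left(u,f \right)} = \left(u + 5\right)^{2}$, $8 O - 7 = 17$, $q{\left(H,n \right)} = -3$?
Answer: $\sqrt{1453} \approx 38.118$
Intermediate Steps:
$O = 3$ ($O = \frac{7}{8} + \frac{1}{8} \cdot 17 = \frac{7}{8} + \frac{17}{8} = 3$)
$c{\left(u,f \right)} = \left(5 + u\right)^{2}$
$\sqrt{c{\left(-43,O \right)} + t{\left(q{\left(7,5 \right)} \right)}} = \sqrt{\left(5 - 43\right)^{2} + \left(-3\right)^{2}} = \sqrt{\left(-38\right)^{2} + 9} = \sqrt{1444 + 9} = \sqrt{1453}$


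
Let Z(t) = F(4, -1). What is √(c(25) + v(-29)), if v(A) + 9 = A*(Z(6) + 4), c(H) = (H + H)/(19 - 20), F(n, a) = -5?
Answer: I*√30 ≈ 5.4772*I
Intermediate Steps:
c(H) = -2*H (c(H) = (2*H)/(-1) = (2*H)*(-1) = -2*H)
Z(t) = -5
v(A) = -9 - A (v(A) = -9 + A*(-5 + 4) = -9 + A*(-1) = -9 - A)
√(c(25) + v(-29)) = √(-2*25 + (-9 - 1*(-29))) = √(-50 + (-9 + 29)) = √(-50 + 20) = √(-30) = I*√30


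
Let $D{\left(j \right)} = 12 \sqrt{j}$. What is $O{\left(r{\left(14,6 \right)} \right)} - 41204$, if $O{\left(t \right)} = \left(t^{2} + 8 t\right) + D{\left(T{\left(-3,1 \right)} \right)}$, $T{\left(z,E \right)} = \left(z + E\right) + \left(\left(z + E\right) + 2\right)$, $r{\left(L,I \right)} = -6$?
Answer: $-41216 + 12 i \sqrt{2} \approx -41216.0 + 16.971 i$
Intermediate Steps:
$T{\left(z,E \right)} = 2 + 2 E + 2 z$ ($T{\left(z,E \right)} = \left(E + z\right) + \left(\left(E + z\right) + 2\right) = \left(E + z\right) + \left(2 + E + z\right) = 2 + 2 E + 2 z$)
$O{\left(t \right)} = t^{2} + 8 t + 12 i \sqrt{2}$ ($O{\left(t \right)} = \left(t^{2} + 8 t\right) + 12 \sqrt{2 + 2 \cdot 1 + 2 \left(-3\right)} = \left(t^{2} + 8 t\right) + 12 \sqrt{2 + 2 - 6} = \left(t^{2} + 8 t\right) + 12 \sqrt{-2} = \left(t^{2} + 8 t\right) + 12 i \sqrt{2} = t^{2} + 8 t + 12 i \sqrt{2}$)
$O{\left(r{\left(14,6 \right)} \right)} - 41204 = \left(\left(-6\right)^{2} + 8 \left(-6\right) + 12 i \sqrt{2}\right) - 41204 = \left(36 - 48 + 12 i \sqrt{2}\right) - 41204 = \left(-12 + 12 i \sqrt{2}\right) - 41204 = -41216 + 12 i \sqrt{2}$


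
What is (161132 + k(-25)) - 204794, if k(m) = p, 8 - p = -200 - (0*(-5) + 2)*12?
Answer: -43430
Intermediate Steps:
p = 232 (p = 8 - (-200 - (0*(-5) + 2)*12) = 8 - (-200 - (0 + 2)*12) = 8 - (-200 - 2*12) = 8 - (-200 - 1*24) = 8 - (-200 - 24) = 8 - 1*(-224) = 8 + 224 = 232)
k(m) = 232
(161132 + k(-25)) - 204794 = (161132 + 232) - 204794 = 161364 - 204794 = -43430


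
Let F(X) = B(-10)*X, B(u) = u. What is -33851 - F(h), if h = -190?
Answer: -35751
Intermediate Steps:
F(X) = -10*X
-33851 - F(h) = -33851 - (-10)*(-190) = -33851 - 1*1900 = -33851 - 1900 = -35751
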